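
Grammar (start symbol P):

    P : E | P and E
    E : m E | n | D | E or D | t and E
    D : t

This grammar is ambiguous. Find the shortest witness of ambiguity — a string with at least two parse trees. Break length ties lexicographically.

t and n

length 1: no string has ≥2 trees
length 2: no string has ≥2 trees
length 3: t and n has 2 parse trees

Two derivations of t and n:
  P ⇒ E ⇒ t and E ⇒ t and n
  P ⇒ P and E ⇒ E and E ⇒ D and E ⇒ t and E ⇒ t and n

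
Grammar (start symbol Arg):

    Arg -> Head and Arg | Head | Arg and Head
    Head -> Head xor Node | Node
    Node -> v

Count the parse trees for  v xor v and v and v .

Parse trees for v xor v and v and v:
  [Arg [Head [Head [Node v]] xor [Node v]] and [Arg [Head [Node v]] and [Arg [Head [Node v]]]]]
  [Arg [Head [Head [Node v]] xor [Node v]] and [Arg [Arg [Head [Node v]]] and [Head [Node v]]]]
  [Arg [Arg [Head [Head [Node v]] xor [Node v]] and [Arg [Head [Node v]]]] and [Head [Node v]]]
  [Arg [Arg [Arg [Head [Head [Node v]] xor [Node v]]] and [Head [Node v]]] and [Head [Node v]]]

4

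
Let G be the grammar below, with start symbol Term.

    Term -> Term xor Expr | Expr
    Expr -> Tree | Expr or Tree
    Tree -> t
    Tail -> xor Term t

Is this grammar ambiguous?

Only Term, Expr, Tree are reachable from Term; ignoring the rest: Term → Term xor Expr | Expr  ;  Expr → Expr or Tree | Tree  — a left-associative chain with Tree at the bottom. Each string factors uniquely by precedence.

Unambiguous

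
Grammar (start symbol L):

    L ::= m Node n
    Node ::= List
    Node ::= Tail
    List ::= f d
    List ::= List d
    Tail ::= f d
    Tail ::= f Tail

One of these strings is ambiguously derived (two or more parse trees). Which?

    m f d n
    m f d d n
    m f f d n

m f d n

m f d n: 2 trees
m f d d n: 1 tree
m f f d n: 1 tree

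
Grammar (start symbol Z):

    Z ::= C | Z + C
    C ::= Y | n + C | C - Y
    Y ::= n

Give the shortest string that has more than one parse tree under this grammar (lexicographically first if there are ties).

n + n

length 1: no string has ≥2 trees
length 3: n + n has 2 parse trees

Two derivations of n + n:
  Z ⇒ C ⇒ n + C ⇒ n + Y ⇒ n + n
  Z ⇒ Z + C ⇒ C + C ⇒ Y + C ⇒ n + C ⇒ n + Y ⇒ n + n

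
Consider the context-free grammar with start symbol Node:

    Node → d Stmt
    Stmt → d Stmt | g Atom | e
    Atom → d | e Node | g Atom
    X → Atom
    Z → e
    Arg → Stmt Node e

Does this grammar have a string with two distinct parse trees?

(X, Z, Arg are unreachable from Node, so their rules don't affect L(Node).) The reachable rules are right-linear with at most one rule per (nonterminal, next-terminal) pair. Each input token forces the next rule, so parsing is deterministic.

Unambiguous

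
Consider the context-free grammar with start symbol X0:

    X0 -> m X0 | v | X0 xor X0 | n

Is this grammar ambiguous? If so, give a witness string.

Witness: m n xor n

Derivation 1: X0 ⇒ m X0 ⇒ m X0 xor X0 ⇒ m n xor X0 ⇒ m n xor n
Derivation 2: X0 ⇒ X0 xor X0 ⇒ m X0 xor X0 ⇒ m n xor X0 ⇒ m n xor n

Two distinct leftmost derivations for the same string.

Ambiguous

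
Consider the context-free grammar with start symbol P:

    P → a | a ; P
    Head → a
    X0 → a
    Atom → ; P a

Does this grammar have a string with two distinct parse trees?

Unambiguous

Only P is reachable from P; ignoring the rest: Right-recursive list with a separator: after each atom, whether the separator follows determines the rule. One parse per string.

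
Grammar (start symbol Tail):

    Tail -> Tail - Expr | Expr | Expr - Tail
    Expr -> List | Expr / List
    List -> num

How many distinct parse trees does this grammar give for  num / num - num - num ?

4

Parse trees for num / num - num - num:
  [Tail [Tail [Tail [Expr [Expr [List num]] / [List num]]] - [Expr [List num]]] - [Expr [List num]]]
  [Tail [Tail [Expr [Expr [List num]] / [List num]] - [Tail [Expr [List num]]]] - [Expr [List num]]]
  [Tail [Expr [Expr [List num]] / [List num]] - [Tail [Tail [Expr [List num]]] - [Expr [List num]]]]
  [Tail [Expr [Expr [List num]] / [List num]] - [Tail [Expr [List num]] - [Tail [Expr [List num]]]]]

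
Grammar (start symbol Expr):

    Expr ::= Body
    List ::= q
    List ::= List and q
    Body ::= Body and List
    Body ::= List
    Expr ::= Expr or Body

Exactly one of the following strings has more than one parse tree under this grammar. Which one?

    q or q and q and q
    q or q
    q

q or q and q and q

q or q and q and q: 4 trees
q or q: 1 tree
q: 1 tree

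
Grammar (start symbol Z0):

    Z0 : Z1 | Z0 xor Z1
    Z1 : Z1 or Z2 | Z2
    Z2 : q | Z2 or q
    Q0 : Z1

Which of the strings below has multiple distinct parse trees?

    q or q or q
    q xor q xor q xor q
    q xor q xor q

q or q or q

q or q or q: 4 trees
q xor q xor q xor q: 1 tree
q xor q xor q: 1 tree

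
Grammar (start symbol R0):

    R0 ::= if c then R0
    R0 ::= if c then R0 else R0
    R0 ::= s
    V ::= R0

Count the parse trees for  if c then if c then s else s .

Parse trees for if c then if c then s else s:
  [R0 if c then [R0 if c then [R0 s] else [R0 s]]]
  [R0 if c then [R0 if c then [R0 s]] else [R0 s]]

2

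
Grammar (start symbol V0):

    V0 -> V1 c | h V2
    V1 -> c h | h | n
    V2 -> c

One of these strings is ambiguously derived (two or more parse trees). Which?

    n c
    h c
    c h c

h c

n c: 1 tree
h c: 2 trees
c h c: 1 tree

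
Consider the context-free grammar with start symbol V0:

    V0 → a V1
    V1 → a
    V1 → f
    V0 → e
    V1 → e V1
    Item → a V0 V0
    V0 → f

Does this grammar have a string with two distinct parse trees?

Unambiguous

Only V0, V1 are reachable from V0; ignoring the rest: Restricted to the reachable nonterminals, every rule has the form A → t or A → t B, and no two rules for the same A share a first terminal. The grammar encodes a DFA — one run per string.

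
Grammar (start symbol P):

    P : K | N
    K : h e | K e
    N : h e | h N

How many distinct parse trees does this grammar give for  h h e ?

Parse trees for h h e:
  [P [N h [N h e]]]

1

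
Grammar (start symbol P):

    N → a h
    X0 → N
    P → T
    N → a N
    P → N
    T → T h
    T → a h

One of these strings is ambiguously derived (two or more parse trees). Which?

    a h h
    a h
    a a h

a h h: 1 tree
a h: 2 trees
a a h: 1 tree

a h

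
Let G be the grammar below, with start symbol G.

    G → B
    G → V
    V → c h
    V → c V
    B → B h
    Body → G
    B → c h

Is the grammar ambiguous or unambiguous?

Ambiguous

Witness: c h

Derivation 1: G ⇒ B ⇒ c h
Derivation 2: G ⇒ V ⇒ c h

Two distinct leftmost derivations for the same string.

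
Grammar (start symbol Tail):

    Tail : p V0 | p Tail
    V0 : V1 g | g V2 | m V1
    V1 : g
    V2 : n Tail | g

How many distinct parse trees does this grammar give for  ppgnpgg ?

2

Parse trees for ppgnpgg:
  [Tail p [Tail p [V0 g [V2 n [Tail p [V0 [V1 g] g]]]]]]
  [Tail p [Tail p [V0 g [V2 n [Tail p [V0 g [V2 g]]]]]]]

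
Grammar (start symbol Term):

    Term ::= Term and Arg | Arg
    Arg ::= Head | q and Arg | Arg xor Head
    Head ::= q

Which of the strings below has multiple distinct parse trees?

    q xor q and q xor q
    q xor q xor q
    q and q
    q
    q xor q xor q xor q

q and q

q xor q and q xor q: 1 tree
q xor q xor q: 1 tree
q and q: 2 trees
q: 1 tree
q xor q xor q xor q: 1 tree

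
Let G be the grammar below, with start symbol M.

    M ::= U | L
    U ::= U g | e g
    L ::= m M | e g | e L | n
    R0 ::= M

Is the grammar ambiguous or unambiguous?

Ambiguous

Witness: e g

Derivation 1: M ⇒ U ⇒ e g
Derivation 2: M ⇒ L ⇒ e g

Two distinct leftmost derivations for the same string.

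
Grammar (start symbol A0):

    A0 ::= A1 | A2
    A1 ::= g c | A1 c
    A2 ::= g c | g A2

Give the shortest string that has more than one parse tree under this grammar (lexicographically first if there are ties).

length 2: g c has 2 parse trees

Two derivations of g c:
  A0 ⇒ A1 ⇒ g c
  A0 ⇒ A2 ⇒ g c

g c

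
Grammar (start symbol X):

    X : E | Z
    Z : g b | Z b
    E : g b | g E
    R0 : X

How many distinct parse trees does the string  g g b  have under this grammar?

Parse trees for g g b:
  [X [E g [E g b]]]

1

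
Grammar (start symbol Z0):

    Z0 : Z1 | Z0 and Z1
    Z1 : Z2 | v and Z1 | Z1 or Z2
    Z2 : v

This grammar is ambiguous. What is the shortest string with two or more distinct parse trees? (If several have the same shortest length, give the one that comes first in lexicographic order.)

v and v

length 1: no string has ≥2 trees
length 3: v and v has 2 parse trees

Two derivations of v and v:
  Z0 ⇒ Z1 ⇒ v and Z1 ⇒ v and Z2 ⇒ v and v
  Z0 ⇒ Z0 and Z1 ⇒ Z1 and Z1 ⇒ Z2 and Z1 ⇒ v and Z1 ⇒ v and Z2 ⇒ v and v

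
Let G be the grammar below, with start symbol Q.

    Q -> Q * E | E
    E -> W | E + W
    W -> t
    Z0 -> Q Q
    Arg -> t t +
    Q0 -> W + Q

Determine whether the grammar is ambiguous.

Unambiguous

(Z0, Arg, Q0 are unreachable from Q, so their rules don't affect L(Q).) Q → Q * E | E  ;  E → E + W | W  — a left-associative chain with W at the bottom. Each string factors uniquely by precedence.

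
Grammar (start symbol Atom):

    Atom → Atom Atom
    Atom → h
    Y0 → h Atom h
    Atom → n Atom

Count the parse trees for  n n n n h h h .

20

Parse trees for n n n n h h h (showing first 6 of 20):
  [Atom [Atom n [Atom n [Atom n [Atom n [Atom h]]]]] [Atom [Atom h] [Atom h]]]
  [Atom [Atom [Atom n [Atom n [Atom n [Atom n [Atom h]]]]] [Atom h]] [Atom h]]
  [Atom [Atom n [Atom [Atom n [Atom n [Atom n [Atom h]]]] [Atom h]]] [Atom h]]
  [Atom [Atom n [Atom n [Atom [Atom n [Atom n [Atom h]]] [Atom h]]]] [Atom h]]
  [Atom [Atom n [Atom n [Atom n [Atom [Atom n [Atom h]] [Atom h]]]]] [Atom h]]
  [Atom [Atom n [Atom n [Atom n [Atom n [Atom [Atom h] [Atom h]]]]]] [Atom h]]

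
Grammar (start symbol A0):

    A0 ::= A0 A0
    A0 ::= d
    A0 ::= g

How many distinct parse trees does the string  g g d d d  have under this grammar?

Parse trees for g g d d d (showing first 6 of 14):
  [A0 [A0 g] [A0 [A0 g] [A0 [A0 d] [A0 [A0 d] [A0 d]]]]]
  [A0 [A0 g] [A0 [A0 g] [A0 [A0 [A0 d] [A0 d]] [A0 d]]]]
  [A0 [A0 g] [A0 [A0 [A0 g] [A0 d]] [A0 [A0 d] [A0 d]]]]
  [A0 [A0 g] [A0 [A0 [A0 g] [A0 [A0 d] [A0 d]]] [A0 d]]]
  [A0 [A0 g] [A0 [A0 [A0 [A0 g] [A0 d]] [A0 d]] [A0 d]]]
  [A0 [A0 [A0 g] [A0 g]] [A0 [A0 d] [A0 [A0 d] [A0 d]]]]

14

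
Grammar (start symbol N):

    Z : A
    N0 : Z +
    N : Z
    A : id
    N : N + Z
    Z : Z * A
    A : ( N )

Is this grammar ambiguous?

(N0 is unreachable from N, so its rules don't affect L(N).) This is a standard precedence ladder (N over Z over A), with each level left-recursive on its own operator ('+' at N, '*' at Z). That structure is LR(1), hence unambiguous.

Unambiguous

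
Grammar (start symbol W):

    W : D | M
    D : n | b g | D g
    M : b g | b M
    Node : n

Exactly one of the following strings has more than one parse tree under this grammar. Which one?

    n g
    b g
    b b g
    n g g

n g: 1 tree
b g: 2 trees
b b g: 1 tree
n g g: 1 tree

b g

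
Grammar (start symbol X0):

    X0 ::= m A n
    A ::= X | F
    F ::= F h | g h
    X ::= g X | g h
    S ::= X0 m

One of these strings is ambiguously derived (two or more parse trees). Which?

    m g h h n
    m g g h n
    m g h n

m g h h n: 1 tree
m g g h n: 1 tree
m g h n: 2 trees

m g h n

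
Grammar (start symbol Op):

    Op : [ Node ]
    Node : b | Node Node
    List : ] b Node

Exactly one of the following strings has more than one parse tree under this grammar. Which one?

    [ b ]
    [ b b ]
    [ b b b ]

[ b ]: 1 tree
[ b b ]: 1 tree
[ b b b ]: 2 trees

[ b b b ]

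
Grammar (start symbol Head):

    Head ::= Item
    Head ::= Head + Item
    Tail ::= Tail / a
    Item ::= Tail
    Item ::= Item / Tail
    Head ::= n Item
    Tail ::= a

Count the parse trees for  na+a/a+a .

Parse trees for na+a/a+a:
  [Head [Head [Head n [Item [Tail a]]] + [Item [Tail [Tail a] / a]]] + [Item [Tail a]]]
  [Head [Head [Head n [Item [Tail a]]] + [Item [Item [Tail a]] / [Tail a]]] + [Item [Tail a]]]

2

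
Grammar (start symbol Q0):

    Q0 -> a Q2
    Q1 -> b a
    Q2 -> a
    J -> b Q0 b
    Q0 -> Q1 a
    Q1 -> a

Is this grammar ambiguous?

Witness: a a

Derivation 1: Q0 ⇒ a Q2 ⇒ a a
Derivation 2: Q0 ⇒ Q1 a ⇒ a a

Two distinct leftmost derivations for the same string.

Ambiguous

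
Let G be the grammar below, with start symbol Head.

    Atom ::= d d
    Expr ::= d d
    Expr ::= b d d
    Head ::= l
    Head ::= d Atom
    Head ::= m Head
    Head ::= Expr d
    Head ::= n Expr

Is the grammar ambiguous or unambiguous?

Ambiguous

Witness: d d d

Derivation 1: Head ⇒ d Atom ⇒ d d d
Derivation 2: Head ⇒ Expr d ⇒ d d d

Two distinct leftmost derivations for the same string.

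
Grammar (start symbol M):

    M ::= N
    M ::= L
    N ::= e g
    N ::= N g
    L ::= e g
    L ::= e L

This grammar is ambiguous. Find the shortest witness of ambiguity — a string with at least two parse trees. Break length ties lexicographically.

e g

length 2: e g has 2 parse trees

Two derivations of e g:
  M ⇒ N ⇒ e g
  M ⇒ L ⇒ e g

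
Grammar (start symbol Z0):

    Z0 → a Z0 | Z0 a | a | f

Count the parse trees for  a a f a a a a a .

21

Parse trees for a a f a a a a a (showing first 6 of 21):
  [Z0 a [Z0 a [Z0 [Z0 [Z0 [Z0 [Z0 [Z0 f] a] a] a] a] a]]]
  [Z0 a [Z0 [Z0 a [Z0 [Z0 [Z0 [Z0 [Z0 f] a] a] a] a]] a]]
  [Z0 a [Z0 [Z0 [Z0 a [Z0 [Z0 [Z0 [Z0 f] a] a] a]] a] a]]
  [Z0 a [Z0 [Z0 [Z0 [Z0 a [Z0 [Z0 [Z0 f] a] a]] a] a] a]]
  [Z0 a [Z0 [Z0 [Z0 [Z0 [Z0 a [Z0 [Z0 f] a]] a] a] a] a]]
  [Z0 a [Z0 [Z0 [Z0 [Z0 [Z0 [Z0 a [Z0 f]] a] a] a] a] a]]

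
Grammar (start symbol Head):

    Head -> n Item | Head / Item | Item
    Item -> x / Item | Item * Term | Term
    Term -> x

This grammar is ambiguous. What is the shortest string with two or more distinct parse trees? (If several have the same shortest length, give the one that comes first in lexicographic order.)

length 1: no string has ≥2 trees
length 2: no string has ≥2 trees
length 3: x / x has 2 parse trees

Two derivations of x / x:
  Head ⇒ Head / Item ⇒ Item / Item ⇒ Term / Item ⇒ x / Item ⇒ x / Term ⇒ x / x
  Head ⇒ Item ⇒ x / Item ⇒ x / Term ⇒ x / x

x / x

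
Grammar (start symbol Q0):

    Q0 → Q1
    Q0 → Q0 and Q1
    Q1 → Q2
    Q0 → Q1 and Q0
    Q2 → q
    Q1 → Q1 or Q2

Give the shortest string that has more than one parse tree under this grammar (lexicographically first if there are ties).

q and q

length 1: no string has ≥2 trees
length 3: q and q has 2 parse trees

Two derivations of q and q:
  Q0 ⇒ Q0 and Q1 ⇒ Q1 and Q1 ⇒ Q2 and Q1 ⇒ q and Q1 ⇒ q and Q2 ⇒ q and q
  Q0 ⇒ Q1 and Q0 ⇒ Q2 and Q0 ⇒ q and Q0 ⇒ q and Q1 ⇒ q and Q2 ⇒ q and q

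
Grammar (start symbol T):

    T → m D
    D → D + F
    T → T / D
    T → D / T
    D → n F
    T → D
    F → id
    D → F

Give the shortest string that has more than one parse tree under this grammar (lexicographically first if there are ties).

id / id

length 1: no string has ≥2 trees
length 2: no string has ≥2 trees
length 3: id / id has 2 parse trees

Two derivations of id / id:
  T ⇒ T / D ⇒ D / D ⇒ F / D ⇒ id / D ⇒ id / F ⇒ id / id
  T ⇒ D / T ⇒ F / T ⇒ id / T ⇒ id / D ⇒ id / F ⇒ id / id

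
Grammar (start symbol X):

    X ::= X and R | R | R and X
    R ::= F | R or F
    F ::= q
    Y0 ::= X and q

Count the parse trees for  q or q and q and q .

Parse trees for q or q and q and q:
  [X [X [X [R [R [F q]] or [F q]]] and [R [F q]]] and [R [F q]]]
  [X [X [R [R [F q]] or [F q]] and [X [R [F q]]]] and [R [F q]]]
  [X [R [R [F q]] or [F q]] and [X [X [R [F q]]] and [R [F q]]]]
  [X [R [R [F q]] or [F q]] and [X [R [F q]] and [X [R [F q]]]]]

4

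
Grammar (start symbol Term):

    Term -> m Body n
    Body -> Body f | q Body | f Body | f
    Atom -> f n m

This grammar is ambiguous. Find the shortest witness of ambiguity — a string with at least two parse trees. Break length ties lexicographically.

m f f n

length 3: no string has ≥2 trees
length 4: m f f n has 2 parse trees

Two derivations of m f f n:
  Term ⇒ m Body n ⇒ m Body f n ⇒ m f f n
  Term ⇒ m Body n ⇒ m f Body n ⇒ m f f n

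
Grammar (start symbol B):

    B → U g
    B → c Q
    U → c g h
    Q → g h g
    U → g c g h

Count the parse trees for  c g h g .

2

Parse trees for c g h g:
  [B [U c g h] g]
  [B c [Q g h g]]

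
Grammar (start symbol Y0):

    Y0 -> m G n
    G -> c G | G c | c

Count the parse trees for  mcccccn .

Parse trees for mcccccn (showing first 6 of 16):
  [Y0 m [G c [G c [G c [G c [G c]]]]] n]
  [Y0 m [G c [G c [G c [G [G c] c]]]] n]
  [Y0 m [G c [G c [G [G c [G c]] c]]] n]
  [Y0 m [G c [G c [G [G [G c] c] c]]] n]
  [Y0 m [G c [G [G c [G c [G c]]] c]] n]
  [Y0 m [G c [G [G c [G [G c] c]] c]] n]

16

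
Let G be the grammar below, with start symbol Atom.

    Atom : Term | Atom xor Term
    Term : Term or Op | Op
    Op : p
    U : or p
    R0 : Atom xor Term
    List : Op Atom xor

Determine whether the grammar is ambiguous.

Unambiguous

(U, R0, List are unreachable from Atom, so their rules don't affect L(Atom).) Atom → Atom xor Term | Term  ;  Term → Term or Op | Op  — a left-associative chain with Op at the bottom. Each string factors uniquely by precedence.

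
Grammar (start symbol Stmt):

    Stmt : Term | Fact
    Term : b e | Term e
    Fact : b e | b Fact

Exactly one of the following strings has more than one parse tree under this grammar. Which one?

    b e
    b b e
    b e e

b e: 2 trees
b b e: 1 tree
b e e: 1 tree

b e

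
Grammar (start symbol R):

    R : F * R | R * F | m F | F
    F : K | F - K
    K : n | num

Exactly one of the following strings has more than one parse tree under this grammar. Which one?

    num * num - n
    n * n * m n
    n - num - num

num * num - n: 2 trees
n * n * m n: 1 tree
n - num - num: 1 tree

num * num - n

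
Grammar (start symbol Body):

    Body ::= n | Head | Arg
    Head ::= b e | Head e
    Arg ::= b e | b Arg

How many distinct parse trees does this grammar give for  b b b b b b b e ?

1

Parse trees for b b b b b b b e:
  [Body [Arg b [Arg b [Arg b [Arg b [Arg b [Arg b [Arg b e]]]]]]]]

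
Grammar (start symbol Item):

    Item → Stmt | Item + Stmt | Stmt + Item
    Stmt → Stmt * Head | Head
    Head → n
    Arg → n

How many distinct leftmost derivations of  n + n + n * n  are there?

4

Parse trees for n + n + n * n:
  [Item [Item [Item [Stmt [Head n]]] + [Stmt [Head n]]] + [Stmt [Stmt [Head n]] * [Head n]]]
  [Item [Item [Stmt [Head n]] + [Item [Stmt [Head n]]]] + [Stmt [Stmt [Head n]] * [Head n]]]
  [Item [Stmt [Head n]] + [Item [Item [Stmt [Head n]]] + [Stmt [Stmt [Head n]] * [Head n]]]]
  [Item [Stmt [Head n]] + [Item [Stmt [Head n]] + [Item [Stmt [Stmt [Head n]] * [Head n]]]]]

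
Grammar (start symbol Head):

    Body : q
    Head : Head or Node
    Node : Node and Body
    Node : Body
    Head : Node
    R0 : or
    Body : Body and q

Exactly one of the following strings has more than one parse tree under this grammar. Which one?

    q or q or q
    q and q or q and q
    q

q or q or q: 1 tree
q and q or q and q: 4 trees
q: 1 tree

q and q or q and q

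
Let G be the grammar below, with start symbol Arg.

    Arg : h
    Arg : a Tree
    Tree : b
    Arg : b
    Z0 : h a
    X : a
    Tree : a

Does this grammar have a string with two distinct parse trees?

Unambiguous

(Z0, X are unreachable from Arg, so their rules don't affect L(Arg).) Restricted to the reachable nonterminals, every rule has the form A → t or A → t B, and no two rules for the same A share a first terminal. The grammar encodes a DFA — one run per string.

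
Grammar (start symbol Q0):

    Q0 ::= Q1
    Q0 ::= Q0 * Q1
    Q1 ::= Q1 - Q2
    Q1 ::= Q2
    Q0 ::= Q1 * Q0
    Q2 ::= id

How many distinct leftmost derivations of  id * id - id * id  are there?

4

Parse trees for id * id - id * id:
  [Q0 [Q0 [Q0 [Q1 [Q2 id]]] * [Q1 [Q1 [Q2 id]] - [Q2 id]]] * [Q1 [Q2 id]]]
  [Q0 [Q0 [Q1 [Q2 id]] * [Q0 [Q1 [Q1 [Q2 id]] - [Q2 id]]]] * [Q1 [Q2 id]]]
  [Q0 [Q1 [Q2 id]] * [Q0 [Q0 [Q1 [Q1 [Q2 id]] - [Q2 id]]] * [Q1 [Q2 id]]]]
  [Q0 [Q1 [Q2 id]] * [Q0 [Q1 [Q1 [Q2 id]] - [Q2 id]] * [Q0 [Q1 [Q2 id]]]]]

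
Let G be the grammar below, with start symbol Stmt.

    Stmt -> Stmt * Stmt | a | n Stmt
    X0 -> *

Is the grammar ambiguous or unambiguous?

Witness: n a * a

Derivation 1: Stmt ⇒ Stmt * Stmt ⇒ n Stmt * Stmt ⇒ n a * Stmt ⇒ n a * a
Derivation 2: Stmt ⇒ n Stmt ⇒ n Stmt * Stmt ⇒ n a * Stmt ⇒ n a * a

Two distinct leftmost derivations for the same string.

Ambiguous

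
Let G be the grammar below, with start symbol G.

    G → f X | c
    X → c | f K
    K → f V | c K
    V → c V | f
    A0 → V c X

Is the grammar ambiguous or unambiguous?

Only G, X, K, V are reachable from G; ignoring the rest: Each reachable nonterminal has at most one production per leading terminal, and all productions are right-linear; the derivation is determined token-by-token.

Unambiguous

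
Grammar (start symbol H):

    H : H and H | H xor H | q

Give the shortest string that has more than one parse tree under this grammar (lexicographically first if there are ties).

length 1: no string has ≥2 trees
length 3: no string has ≥2 trees
length 5: q and q and q has 2 parse trees

Two derivations of q and q and q:
  H ⇒ H and H ⇒ H and H and H ⇒ q and H and H ⇒ q and q and H ⇒ q and q and q
  H ⇒ H and H ⇒ q and H ⇒ q and H and H ⇒ q and q and H ⇒ q and q and q

q and q and q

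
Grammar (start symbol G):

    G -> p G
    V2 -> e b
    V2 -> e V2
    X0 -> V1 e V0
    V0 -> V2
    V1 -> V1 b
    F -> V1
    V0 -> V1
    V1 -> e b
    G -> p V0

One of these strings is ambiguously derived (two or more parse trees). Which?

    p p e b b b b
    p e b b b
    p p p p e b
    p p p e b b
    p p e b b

p p p p e b

p p e b b b b: 1 tree
p e b b b: 1 tree
p p p p e b: 2 trees
p p p e b b: 1 tree
p p e b b: 1 tree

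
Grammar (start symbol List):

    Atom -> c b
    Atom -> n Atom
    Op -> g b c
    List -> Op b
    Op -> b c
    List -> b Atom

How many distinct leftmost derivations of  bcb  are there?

Parse trees for bcb:
  [List [Op b c] b]
  [List b [Atom c b]]

2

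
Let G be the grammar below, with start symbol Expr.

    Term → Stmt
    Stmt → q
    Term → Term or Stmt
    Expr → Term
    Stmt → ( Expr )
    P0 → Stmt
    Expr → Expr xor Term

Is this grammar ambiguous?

Only Expr, Term, Stmt are reachable from Expr; ignoring the rest: This is a standard precedence ladder (Expr over Term over Stmt), with each level left-recursive on its own operator ('xor' at Expr, 'or' at Term). That structure is LR(1), hence unambiguous.

Unambiguous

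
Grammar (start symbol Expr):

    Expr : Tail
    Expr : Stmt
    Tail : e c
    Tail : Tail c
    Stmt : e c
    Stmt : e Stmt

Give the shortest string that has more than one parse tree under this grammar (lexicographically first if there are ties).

e c

length 2: e c has 2 parse trees

Two derivations of e c:
  Expr ⇒ Tail ⇒ e c
  Expr ⇒ Stmt ⇒ e c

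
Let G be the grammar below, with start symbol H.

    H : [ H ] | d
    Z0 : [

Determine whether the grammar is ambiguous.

Unambiguous

(Z0 is unreachable from H, so its rules don't affect L(H).) L(H) is { openⁿ atom closeⁿ : n ≥ 0 }. The bracket depth fixes n, and the derivation is forced at every step.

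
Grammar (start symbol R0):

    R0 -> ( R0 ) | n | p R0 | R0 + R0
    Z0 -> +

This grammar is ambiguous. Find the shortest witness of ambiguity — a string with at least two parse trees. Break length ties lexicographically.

length 1: no string has ≥2 trees
length 2: no string has ≥2 trees
length 3: no string has ≥2 trees
length 4: p n + n has 2 parse trees

Two derivations of p n + n:
  R0 ⇒ p R0 ⇒ p R0 + R0 ⇒ p n + R0 ⇒ p n + n
  R0 ⇒ R0 + R0 ⇒ p R0 + R0 ⇒ p n + R0 ⇒ p n + n

p n + n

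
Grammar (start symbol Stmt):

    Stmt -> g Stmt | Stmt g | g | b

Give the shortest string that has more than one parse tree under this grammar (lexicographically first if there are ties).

length 1: no string has ≥2 trees
length 2: g g has 2 parse trees

Two derivations of g g:
  Stmt ⇒ g Stmt ⇒ g g
  Stmt ⇒ Stmt g ⇒ g g

g g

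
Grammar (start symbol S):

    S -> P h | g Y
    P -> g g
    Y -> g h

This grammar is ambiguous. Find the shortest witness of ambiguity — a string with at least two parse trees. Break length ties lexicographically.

length 3: g g h has 2 parse trees

Two derivations of g g h:
  S ⇒ P h ⇒ g g h
  S ⇒ g Y ⇒ g g h

g g h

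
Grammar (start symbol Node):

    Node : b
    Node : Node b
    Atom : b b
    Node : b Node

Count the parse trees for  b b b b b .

16

Parse trees for b b b b b (showing first 6 of 16):
  [Node [Node [Node [Node [Node b] b] b] b] b]
  [Node [Node [Node [Node b [Node b]] b] b] b]
  [Node [Node [Node b [Node [Node b] b]] b] b]
  [Node [Node [Node b [Node b [Node b]]] b] b]
  [Node [Node b [Node [Node [Node b] b] b]] b]
  [Node [Node b [Node [Node b [Node b]] b]] b]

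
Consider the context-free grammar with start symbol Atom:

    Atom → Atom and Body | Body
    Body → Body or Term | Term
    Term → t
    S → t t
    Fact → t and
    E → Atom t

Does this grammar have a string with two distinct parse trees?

(S, Fact, E are unreachable from Atom, so their rules don't affect L(Atom).) This is a standard precedence ladder (Atom over Body over Term), with each level left-recursive on its own operator ('and' at Atom, 'or' at Body). That structure is LR(1), hence unambiguous.

Unambiguous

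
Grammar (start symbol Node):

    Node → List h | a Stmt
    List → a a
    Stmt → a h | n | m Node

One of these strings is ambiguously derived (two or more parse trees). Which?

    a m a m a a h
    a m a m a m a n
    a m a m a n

a m a m a a h

a m a m a a h: 2 trees
a m a m a m a n: 1 tree
a m a m a n: 1 tree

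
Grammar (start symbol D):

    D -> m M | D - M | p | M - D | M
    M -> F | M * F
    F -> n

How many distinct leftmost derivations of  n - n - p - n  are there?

Parse trees for n - n - p - n:
  [D [D [M [F n]] - [D [M [F n]] - [D p]]] - [M [F n]]]
  [D [M [F n]] - [D [D [M [F n]] - [D p]] - [M [F n]]]]
  [D [M [F n]] - [D [M [F n]] - [D [D p] - [M [F n]]]]]

3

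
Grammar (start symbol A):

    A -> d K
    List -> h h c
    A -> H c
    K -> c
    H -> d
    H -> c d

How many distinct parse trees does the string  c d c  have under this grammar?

1

Parse trees for c d c:
  [A [H c d] c]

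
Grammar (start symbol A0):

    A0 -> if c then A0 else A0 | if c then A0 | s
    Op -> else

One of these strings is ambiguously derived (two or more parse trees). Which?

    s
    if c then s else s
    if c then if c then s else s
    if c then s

if c then if c then s else s

s: 1 tree
if c then s else s: 1 tree
if c then if c then s else s: 2 trees
if c then s: 1 tree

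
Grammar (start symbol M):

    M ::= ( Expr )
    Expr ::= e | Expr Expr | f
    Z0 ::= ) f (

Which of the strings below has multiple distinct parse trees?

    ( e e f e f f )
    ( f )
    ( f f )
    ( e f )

( e e f e f f ): 42 trees
( f ): 1 tree
( f f ): 1 tree
( e f ): 1 tree

( e e f e f f )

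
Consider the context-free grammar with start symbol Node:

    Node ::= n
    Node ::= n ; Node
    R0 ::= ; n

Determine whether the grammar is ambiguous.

Unambiguous

Only Node is reachable from Node; ignoring the rest: Right-recursive list with a separator: after each atom, whether the separator follows determines the rule. One parse per string.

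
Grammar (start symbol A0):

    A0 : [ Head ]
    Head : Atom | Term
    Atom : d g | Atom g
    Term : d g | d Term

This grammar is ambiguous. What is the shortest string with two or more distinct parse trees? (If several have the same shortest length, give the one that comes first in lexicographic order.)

length 4: [ d g ] has 2 parse trees

Two derivations of [ d g ]:
  A0 ⇒ [ Head ] ⇒ [ Atom ] ⇒ [ d g ]
  A0 ⇒ [ Head ] ⇒ [ Term ] ⇒ [ d g ]

[ d g ]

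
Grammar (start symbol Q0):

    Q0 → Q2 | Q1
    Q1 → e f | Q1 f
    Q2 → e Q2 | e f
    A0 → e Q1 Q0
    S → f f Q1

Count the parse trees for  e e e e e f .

1

Parse trees for e e e e e f:
  [Q0 [Q2 e [Q2 e [Q2 e [Q2 e [Q2 e f]]]]]]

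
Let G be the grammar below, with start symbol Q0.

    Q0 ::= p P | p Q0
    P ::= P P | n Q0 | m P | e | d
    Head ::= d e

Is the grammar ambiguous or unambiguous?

Ambiguous

Witness: p d d d

Derivation 1: Q0 ⇒ p P ⇒ p P P ⇒ p P P P ⇒ p d P P ⇒ p d d P ⇒ p d d d
Derivation 2: Q0 ⇒ p P ⇒ p P P ⇒ p d P ⇒ p d P P ⇒ p d d P ⇒ p d d d

Two distinct leftmost derivations for the same string.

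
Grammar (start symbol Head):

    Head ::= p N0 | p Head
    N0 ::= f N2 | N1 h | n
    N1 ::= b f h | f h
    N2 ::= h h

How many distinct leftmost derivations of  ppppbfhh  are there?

1

Parse trees for ppppbfhh:
  [Head p [Head p [Head p [Head p [N0 [N1 b f h] h]]]]]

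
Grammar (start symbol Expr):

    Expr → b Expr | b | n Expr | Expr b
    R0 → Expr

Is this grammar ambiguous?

Ambiguous

Witness: b b

Derivation 1: Expr ⇒ b Expr ⇒ b b
Derivation 2: Expr ⇒ Expr b ⇒ b b

Two distinct leftmost derivations for the same string.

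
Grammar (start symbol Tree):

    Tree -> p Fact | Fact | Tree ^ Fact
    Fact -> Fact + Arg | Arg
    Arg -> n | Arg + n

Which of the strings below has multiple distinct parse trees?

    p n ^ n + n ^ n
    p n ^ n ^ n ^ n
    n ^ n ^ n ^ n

p n ^ n + n ^ n: 2 trees
p n ^ n ^ n ^ n: 1 tree
n ^ n ^ n ^ n: 1 tree

p n ^ n + n ^ n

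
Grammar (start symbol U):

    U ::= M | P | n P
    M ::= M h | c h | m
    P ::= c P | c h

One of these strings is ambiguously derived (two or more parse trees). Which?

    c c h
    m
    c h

c c h: 1 tree
m: 1 tree
c h: 2 trees

c h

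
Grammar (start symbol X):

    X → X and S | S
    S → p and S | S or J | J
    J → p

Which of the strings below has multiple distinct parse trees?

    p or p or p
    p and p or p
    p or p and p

p or p or p: 1 tree
p and p or p: 3 trees
p or p and p: 1 tree

p and p or p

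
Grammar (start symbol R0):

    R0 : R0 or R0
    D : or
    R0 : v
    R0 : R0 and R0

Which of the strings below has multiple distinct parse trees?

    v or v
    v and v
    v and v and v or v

v or v: 1 tree
v and v: 1 tree
v and v and v or v: 5 trees

v and v and v or v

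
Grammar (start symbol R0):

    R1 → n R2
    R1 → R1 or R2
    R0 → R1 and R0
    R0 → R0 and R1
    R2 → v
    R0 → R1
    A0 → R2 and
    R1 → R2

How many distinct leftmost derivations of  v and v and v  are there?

4

Parse trees for v and v and v:
  [R0 [R1 [R2 v]] and [R0 [R1 [R2 v]] and [R0 [R1 [R2 v]]]]]
  [R0 [R1 [R2 v]] and [R0 [R0 [R1 [R2 v]]] and [R1 [R2 v]]]]
  [R0 [R0 [R1 [R2 v]] and [R0 [R1 [R2 v]]]] and [R1 [R2 v]]]
  [R0 [R0 [R0 [R1 [R2 v]]] and [R1 [R2 v]]] and [R1 [R2 v]]]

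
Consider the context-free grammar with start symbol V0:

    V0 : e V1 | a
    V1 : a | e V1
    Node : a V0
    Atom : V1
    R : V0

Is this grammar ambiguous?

Unambiguous

(Node, Atom, R are unreachable from V0, so their rules don't affect L(V0).) The reachable rules are right-linear with at most one rule per (nonterminal, next-terminal) pair. Each input token forces the next rule, so parsing is deterministic.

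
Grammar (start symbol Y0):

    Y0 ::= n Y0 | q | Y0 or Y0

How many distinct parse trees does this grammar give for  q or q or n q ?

Parse trees for q or q or n q:
  [Y0 [Y0 q] or [Y0 [Y0 q] or [Y0 n [Y0 q]]]]
  [Y0 [Y0 [Y0 q] or [Y0 q]] or [Y0 n [Y0 q]]]

2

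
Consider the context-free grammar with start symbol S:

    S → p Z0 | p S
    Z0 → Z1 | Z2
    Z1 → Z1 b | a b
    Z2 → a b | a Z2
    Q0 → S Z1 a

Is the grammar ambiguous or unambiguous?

Witness: p a b

Derivation 1: S ⇒ p Z0 ⇒ p Z1 ⇒ p a b
Derivation 2: S ⇒ p Z0 ⇒ p Z2 ⇒ p a b

Two distinct leftmost derivations for the same string.

Ambiguous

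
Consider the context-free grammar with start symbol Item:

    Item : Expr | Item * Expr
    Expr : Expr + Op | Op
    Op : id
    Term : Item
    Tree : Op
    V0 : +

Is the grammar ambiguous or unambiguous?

Unambiguous

(Term, Tree, V0 are unreachable from Item, so their rules don't affect L(Item).) The grammar is stratified — Item handles '*' (left-recursive), Expr handles '+', Op atoms. Each operator has a fixed associativity and precedence level, so every string has one parse.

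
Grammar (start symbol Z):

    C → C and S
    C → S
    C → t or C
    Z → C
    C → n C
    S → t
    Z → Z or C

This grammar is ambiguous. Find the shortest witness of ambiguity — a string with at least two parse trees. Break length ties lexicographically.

length 1: no string has ≥2 trees
length 2: no string has ≥2 trees
length 3: t or t has 2 parse trees

Two derivations of t or t:
  Z ⇒ C ⇒ t or C ⇒ t or S ⇒ t or t
  Z ⇒ Z or C ⇒ C or C ⇒ S or C ⇒ t or C ⇒ t or S ⇒ t or t

t or t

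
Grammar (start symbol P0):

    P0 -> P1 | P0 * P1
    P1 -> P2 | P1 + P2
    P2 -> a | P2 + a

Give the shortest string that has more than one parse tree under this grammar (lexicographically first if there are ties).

length 1: no string has ≥2 trees
length 3: a + a has 2 parse trees

Two derivations of a + a:
  P0 ⇒ P1 ⇒ P2 ⇒ P2 + a ⇒ a + a
  P0 ⇒ P1 ⇒ P1 + P2 ⇒ P2 + P2 ⇒ a + P2 ⇒ a + a

a + a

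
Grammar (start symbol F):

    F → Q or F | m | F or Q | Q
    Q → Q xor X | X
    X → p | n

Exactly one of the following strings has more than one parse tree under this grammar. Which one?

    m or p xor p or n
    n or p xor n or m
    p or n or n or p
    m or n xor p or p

p or n or n or p

m or p xor p or n: 1 tree
n or p xor n or m: 1 tree
p or n or n or p: 8 trees
m or n xor p or p: 1 tree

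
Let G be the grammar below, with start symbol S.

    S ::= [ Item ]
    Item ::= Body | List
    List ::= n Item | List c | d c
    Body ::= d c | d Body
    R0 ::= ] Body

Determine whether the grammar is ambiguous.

Witness: [ d c ]

Derivation 1: S ⇒ [ Item ] ⇒ [ Body ] ⇒ [ d c ]
Derivation 2: S ⇒ [ Item ] ⇒ [ List ] ⇒ [ d c ]

Two distinct leftmost derivations for the same string.

Ambiguous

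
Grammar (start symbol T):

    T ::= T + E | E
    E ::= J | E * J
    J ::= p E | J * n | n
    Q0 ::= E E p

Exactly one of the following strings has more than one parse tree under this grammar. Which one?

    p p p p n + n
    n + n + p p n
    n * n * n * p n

n * n * n * p n

p p p p n + n: 1 tree
n + n + p p n: 1 tree
n * n * n * p n: 4 trees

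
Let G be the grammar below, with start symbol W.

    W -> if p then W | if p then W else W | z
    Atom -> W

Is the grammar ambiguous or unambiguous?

Ambiguous

Witness: if p then if p then z else z

Derivation 1: W ⇒ if p then W ⇒ if p then if p then W else W ⇒ if p then if p then z else W ⇒ if p then if p then z else z
Derivation 2: W ⇒ if p then W else W ⇒ if p then if p then W else W ⇒ if p then if p then z else W ⇒ if p then if p then z else z

Two distinct leftmost derivations for the same string.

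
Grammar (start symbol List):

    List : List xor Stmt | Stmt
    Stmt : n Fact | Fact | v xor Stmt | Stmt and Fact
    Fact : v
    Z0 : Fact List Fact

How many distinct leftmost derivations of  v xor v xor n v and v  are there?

Parse trees for v xor v xor n v and v:
  [List [List [Stmt [Fact v]]] xor [Stmt v xor [Stmt [Stmt n [Fact v]] and [Fact v]]]]
  [List [List [Stmt [Fact v]]] xor [Stmt [Stmt v xor [Stmt n [Fact v]]] and [Fact v]]]
  [List [List [List [Stmt [Fact v]]] xor [Stmt [Fact v]]] xor [Stmt [Stmt n [Fact v]] and [Fact v]]]
  [List [List [Stmt v xor [Stmt [Fact v]]]] xor [Stmt [Stmt n [Fact v]] and [Fact v]]]
  [List [Stmt v xor [Stmt v xor [Stmt [Stmt n [Fact v]] and [Fact v]]]]]
  [List [Stmt v xor [Stmt [Stmt v xor [Stmt n [Fact v]]] and [Fact v]]]]
  [List [Stmt [Stmt v xor [Stmt v xor [Stmt n [Fact v]]]] and [Fact v]]]

7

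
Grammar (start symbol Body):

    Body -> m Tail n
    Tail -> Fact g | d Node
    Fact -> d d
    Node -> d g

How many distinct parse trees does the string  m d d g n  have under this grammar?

Parse trees for m d d g n:
  [Body m [Tail [Fact d d] g] n]
  [Body m [Tail d [Node d g]] n]

2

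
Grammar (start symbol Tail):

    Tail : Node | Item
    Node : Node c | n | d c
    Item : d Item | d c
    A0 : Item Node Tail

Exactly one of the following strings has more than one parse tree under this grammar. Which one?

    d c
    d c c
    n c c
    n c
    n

d c

d c: 2 trees
d c c: 1 tree
n c c: 1 tree
n c: 1 tree
n: 1 tree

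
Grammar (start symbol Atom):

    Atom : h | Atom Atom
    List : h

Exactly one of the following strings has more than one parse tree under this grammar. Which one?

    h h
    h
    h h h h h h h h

h h: 1 tree
h: 1 tree
h h h h h h h h: 429 trees

h h h h h h h h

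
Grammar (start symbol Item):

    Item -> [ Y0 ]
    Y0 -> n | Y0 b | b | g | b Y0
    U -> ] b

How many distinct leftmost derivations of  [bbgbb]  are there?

6

Parse trees for [bbgbb]:
  [Item [ [Y0 [Y0 [Y0 b [Y0 b [Y0 g]]] b] b] ]]
  [Item [ [Y0 [Y0 b [Y0 [Y0 b [Y0 g]] b]] b] ]]
  [Item [ [Y0 [Y0 b [Y0 b [Y0 [Y0 g] b]]] b] ]]
  [Item [ [Y0 b [Y0 [Y0 [Y0 b [Y0 g]] b] b]] ]]
  [Item [ [Y0 b [Y0 [Y0 b [Y0 [Y0 g] b]] b]] ]]
  [Item [ [Y0 b [Y0 b [Y0 [Y0 [Y0 g] b] b]]] ]]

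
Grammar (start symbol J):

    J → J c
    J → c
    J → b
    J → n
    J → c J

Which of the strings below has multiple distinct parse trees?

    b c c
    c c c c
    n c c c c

b c c: 1 tree
c c c c: 8 trees
n c c c c: 1 tree

c c c c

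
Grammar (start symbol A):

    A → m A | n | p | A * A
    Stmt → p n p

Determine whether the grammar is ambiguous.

Witness: m n * n

Derivation 1: A ⇒ m A ⇒ m A * A ⇒ m n * A ⇒ m n * n
Derivation 2: A ⇒ A * A ⇒ m A * A ⇒ m n * A ⇒ m n * n

Two distinct leftmost derivations for the same string.

Ambiguous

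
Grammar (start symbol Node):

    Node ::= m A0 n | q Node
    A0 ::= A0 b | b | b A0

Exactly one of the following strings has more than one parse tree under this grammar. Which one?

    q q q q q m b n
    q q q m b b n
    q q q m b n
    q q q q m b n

q q q q q m b n: 1 tree
q q q m b b n: 2 trees
q q q m b n: 1 tree
q q q q m b n: 1 tree

q q q m b b n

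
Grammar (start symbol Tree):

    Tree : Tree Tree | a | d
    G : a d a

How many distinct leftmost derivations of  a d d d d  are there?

Parse trees for a d d d d (showing first 6 of 14):
  [Tree [Tree a] [Tree [Tree d] [Tree [Tree d] [Tree [Tree d] [Tree d]]]]]
  [Tree [Tree a] [Tree [Tree d] [Tree [Tree [Tree d] [Tree d]] [Tree d]]]]
  [Tree [Tree a] [Tree [Tree [Tree d] [Tree d]] [Tree [Tree d] [Tree d]]]]
  [Tree [Tree a] [Tree [Tree [Tree d] [Tree [Tree d] [Tree d]]] [Tree d]]]
  [Tree [Tree a] [Tree [Tree [Tree [Tree d] [Tree d]] [Tree d]] [Tree d]]]
  [Tree [Tree [Tree a] [Tree d]] [Tree [Tree d] [Tree [Tree d] [Tree d]]]]

14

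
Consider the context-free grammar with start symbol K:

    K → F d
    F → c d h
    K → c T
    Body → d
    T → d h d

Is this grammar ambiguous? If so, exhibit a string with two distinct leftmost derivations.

Witness: c d h d

Derivation 1: K ⇒ F d ⇒ c d h d
Derivation 2: K ⇒ c T ⇒ c d h d

Two distinct leftmost derivations for the same string.

Ambiguous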